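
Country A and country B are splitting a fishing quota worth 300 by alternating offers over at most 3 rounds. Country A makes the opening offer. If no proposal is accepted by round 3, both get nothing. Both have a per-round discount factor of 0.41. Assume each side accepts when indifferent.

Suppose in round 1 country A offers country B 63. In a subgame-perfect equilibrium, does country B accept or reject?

Work out country B's continuation value if the offer is rejected.
Round 3 (country A proposes): rejection yields 0 for country B; country A offers 0 and keeps 300.
Round 2 (country B proposes): country A can get 300 next round, worth 0.41 × 300 = 123 now; country B offers that and keeps 177.
So by rejecting in round 1, country B gets 177 next round, worth 0.41 × 177 = 72.57 now.
Offer 63 < 72.57, so country B rejects.

Reject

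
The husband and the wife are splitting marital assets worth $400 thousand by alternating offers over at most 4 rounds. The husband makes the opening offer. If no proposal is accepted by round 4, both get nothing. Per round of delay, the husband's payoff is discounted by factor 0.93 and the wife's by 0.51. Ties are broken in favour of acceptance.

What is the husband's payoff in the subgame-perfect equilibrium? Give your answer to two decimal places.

Work backward from the last round.
Round 4 (the wife proposes): the husband will accept anything ≥ 0, so the wife offers 0 and keeps 400.
Round 3 (the husband proposes): the wife can get 400 next round, worth 0.51 × 400 = 204 now; the husband offers that and keeps 196.
Round 2 (the wife proposes): the husband can get 196 next round, worth 0.93 × 196 = 182.28 now. The wife offers 182.28 and keeps 400 − 182.28 = 217.72.
Round 1 (the husband proposes): the wife can get 217.72 next round, worth 0.51 × 217.72 = 111.0372 now; the husband offers that and keeps 288.9628.

288.96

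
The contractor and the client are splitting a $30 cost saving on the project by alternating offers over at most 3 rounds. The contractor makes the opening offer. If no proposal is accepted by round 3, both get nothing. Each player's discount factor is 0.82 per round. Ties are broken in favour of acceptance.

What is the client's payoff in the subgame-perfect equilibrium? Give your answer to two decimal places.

Round 3 (the contractor proposes): the client will accept anything ≥ 0, so the contractor offers 0 and keeps 30.
Round 2 (the client proposes): the contractor can get 30 next round, worth 0.82 × 30 = 24.6 now. The client offers 24.6 and keeps 30 − 24.6 = 5.4.
Round 1 (the contractor proposes): the client can get 5.4 next round, worth 0.82 × 5.4 = 4.428 now, so the contractor offers 4.428, keeping 25.572.

4.43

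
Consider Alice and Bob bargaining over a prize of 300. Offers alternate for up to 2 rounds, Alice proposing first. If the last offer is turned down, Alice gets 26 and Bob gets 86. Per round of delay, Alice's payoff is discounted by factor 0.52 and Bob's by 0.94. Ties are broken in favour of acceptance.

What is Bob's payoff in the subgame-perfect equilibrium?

Round 2 (Bob proposes): Alice gets 26 if talks fail, so Bob offers 26 and keeps 274.
Round 1 (Alice proposes): Bob can get 274 next round, worth 0.94 × 274 = 257.56 now. Alice offers 257.56 and keeps 300 − 257.56 = 42.44.

257.56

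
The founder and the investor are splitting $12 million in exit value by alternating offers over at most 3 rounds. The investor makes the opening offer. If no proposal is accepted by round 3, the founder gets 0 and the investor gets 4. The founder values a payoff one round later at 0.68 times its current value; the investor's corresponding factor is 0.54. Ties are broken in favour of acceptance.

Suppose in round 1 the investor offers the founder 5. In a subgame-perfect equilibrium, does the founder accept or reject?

Round 3 (the investor proposes): the founder will accept anything ≥ 0, so the investor offers 0 and keeps 12.
Round 2 (the founder proposes): the investor can get 12 next round, worth 0.54 × 12 = 6.48 now; the founder offers that and keeps 5.52.
So by rejecting in round 1, the founder gets 5.52 next round, worth 0.68 × 5.52 = 3.7536 now.
Offer 5 ≥ 3.7536, so the founder accepts.

Accept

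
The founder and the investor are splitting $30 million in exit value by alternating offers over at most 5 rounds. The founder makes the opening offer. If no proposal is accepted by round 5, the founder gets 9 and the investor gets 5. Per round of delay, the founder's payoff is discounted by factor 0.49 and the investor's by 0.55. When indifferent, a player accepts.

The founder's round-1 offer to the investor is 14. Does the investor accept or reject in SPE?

Work out the investor's continuation value if the offer is rejected.
Round 5 (the founder proposes): the investor gets 5 if talks fail, so the founder offers 5 and keeps 25.
Round 4 (the investor proposes): the founder can get 25 next round, worth 0.49 × 25 = 12.25 now; the investor offers that and keeps 17.75.
Round 3 (the founder proposes): the investor can get 17.75 next round, worth 0.55 × 17.75 = 9.7625 now. The founder offers 9.7625 and keeps 30 − 9.7625 = 20.2375.
Round 2 (the investor proposes): the founder can get 20.2375 next round, worth 0.49 × 20.2375 = 9.916375 now; the investor offers that and keeps 20.083625.
So by rejecting in round 1, the investor gets 20.083625 next round, worth 0.55 × 20.083625 = 11.04599375 now.
Offer 14 ≥ 11.04599375, so the investor accepts.

Accept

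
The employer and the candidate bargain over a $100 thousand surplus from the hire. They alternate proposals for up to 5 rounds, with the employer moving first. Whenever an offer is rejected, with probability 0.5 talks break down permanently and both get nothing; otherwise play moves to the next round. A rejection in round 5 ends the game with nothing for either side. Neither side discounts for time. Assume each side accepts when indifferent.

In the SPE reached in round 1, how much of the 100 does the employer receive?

68.75

By backward induction:
Round 5 (the employer proposes): the candidate will accept anything ≥ 0, so the employer offers 0 and keeps 100.
Round 4 (the candidate proposes): rejecting gives the employer an expected 0.5 × 100 = 50. The candidate offers 50 and keeps 100 − 50 = 50.
Round 3 (the employer proposes): rejecting gives the candidate an expected 0.5 × 50 = 25, so the employer offers 25, keeping 75.
Round 2 (the candidate proposes): rejecting gives the employer an expected 0.5 × 75 = 37.5. The candidate offers 37.5 and keeps 100 − 37.5 = 62.5.
Round 1 (the employer proposes): rejecting gives the candidate an expected 0.5 × 62.5 = 31.25. The employer offers 31.25 and keeps 100 − 31.25 = 68.75.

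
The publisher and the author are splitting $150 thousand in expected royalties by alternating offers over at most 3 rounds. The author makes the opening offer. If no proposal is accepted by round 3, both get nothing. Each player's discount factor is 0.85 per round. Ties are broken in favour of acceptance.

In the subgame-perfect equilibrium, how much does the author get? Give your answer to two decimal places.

Round 3 (the author proposes): rejection yields 0 for the publisher; the author offers 0 and keeps 150.
Round 2 (the publisher proposes): the author can get 150 next round, worth 0.85 × 150 = 127.5 now, so the publisher offers 127.5, keeping 22.5.
Round 1 (the author proposes): the publisher can get 22.5 next round, worth 0.85 × 22.5 = 19.125 now; the author offers that and keeps 130.875.

130.88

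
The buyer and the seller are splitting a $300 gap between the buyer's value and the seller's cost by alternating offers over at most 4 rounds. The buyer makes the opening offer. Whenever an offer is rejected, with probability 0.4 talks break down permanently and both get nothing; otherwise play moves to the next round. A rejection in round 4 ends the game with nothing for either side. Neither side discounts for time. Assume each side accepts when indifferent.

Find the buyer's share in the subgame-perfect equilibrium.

163.2

Round 4 (the seller proposes): rejection yields 0 for the buyer; the seller offers 0 and keeps 300.
Round 3 (the buyer proposes): rejecting gives the seller an expected 0.6 × 300 = 180, so the buyer offers 180, keeping 120.
Round 2 (the seller proposes): rejecting gives the buyer an expected 0.6 × 120 = 72, so the seller offers 72, keeping 228.
Round 1 (the buyer proposes): rejecting gives the seller an expected 0.6 × 228 = 136.8, so the buyer offers 136.8, keeping 163.2.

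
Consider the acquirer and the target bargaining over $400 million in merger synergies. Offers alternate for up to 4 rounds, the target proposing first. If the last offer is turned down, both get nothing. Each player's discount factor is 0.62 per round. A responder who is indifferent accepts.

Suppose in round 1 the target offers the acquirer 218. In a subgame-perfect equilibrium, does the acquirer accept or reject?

Round 4 (the acquirer proposes): rejection yields 0 for the target; the acquirer offers 0 and keeps 400.
Round 3 (the target proposes): the acquirer can get 400 next round, worth 0.62 × 400 = 248 now, so the target offers 248, keeping 152.
Round 2 (the acquirer proposes): the target can get 152 next round, worth 0.62 × 152 = 94.24 now; the acquirer offers that and keeps 305.76.
So by rejecting in round 1, the acquirer gets 305.76 next round, worth 0.62 × 305.76 = 189.5712 now.
Offer 218 ≥ 189.5712, so the acquirer accepts.

Accept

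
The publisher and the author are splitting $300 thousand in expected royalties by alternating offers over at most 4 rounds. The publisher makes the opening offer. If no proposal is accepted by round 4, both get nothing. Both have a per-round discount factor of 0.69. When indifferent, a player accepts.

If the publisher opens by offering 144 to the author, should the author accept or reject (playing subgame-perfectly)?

Reject

Round 4 (the author proposes): the publisher will accept anything ≥ 0, so the author offers 0 and keeps 300.
Round 3 (the publisher proposes): the author can get 300 next round, worth 0.69 × 300 = 207 now, so the publisher offers 207, keeping 93.
Round 2 (the author proposes): the publisher can get 93 next round, worth 0.69 × 93 = 64.17 now, so the author offers 64.17, keeping 235.83.
So by rejecting in round 1, the author gets 235.83 next round, worth 0.69 × 235.83 = 162.7227 now.
Offer 144 < 162.7227, so the author rejects.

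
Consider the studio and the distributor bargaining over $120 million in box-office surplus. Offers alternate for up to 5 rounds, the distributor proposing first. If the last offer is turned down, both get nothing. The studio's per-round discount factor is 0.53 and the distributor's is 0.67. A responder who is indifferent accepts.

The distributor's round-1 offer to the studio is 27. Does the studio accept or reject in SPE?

Work out the studio's continuation value if the offer is rejected.
Round 5 (the distributor proposes): the studio will accept anything ≥ 0, so the distributor offers 0 and keeps 120.
Round 4 (the studio proposes): the distributor can get 120 next round, worth 0.67 × 120 = 80.4 now; the studio offers that and keeps 39.6.
Round 3 (the distributor proposes): the studio can get 39.6 next round, worth 0.53 × 39.6 = 20.988 now. The distributor offers 20.988 and keeps 120 − 20.988 = 99.012.
Round 2 (the studio proposes): the distributor can get 99.012 next round, worth 0.67 × 99.012 = 66.33804 now. The studio offers 66.33804 and keeps 120 − 66.33804 = 53.66196.
So by rejecting in round 1, the studio gets 53.66196 next round, worth 0.53 × 53.66196 = 28.4408388 now.
Offer 27 < 28.4408388, so the studio rejects.

Reject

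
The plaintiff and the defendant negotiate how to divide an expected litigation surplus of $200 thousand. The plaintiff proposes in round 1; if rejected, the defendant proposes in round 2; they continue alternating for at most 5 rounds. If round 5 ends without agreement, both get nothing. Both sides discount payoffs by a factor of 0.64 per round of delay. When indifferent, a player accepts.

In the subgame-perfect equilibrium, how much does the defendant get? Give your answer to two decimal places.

Round 5 (the plaintiff proposes): the defendant will accept anything ≥ 0, so the plaintiff offers 0 and keeps 200.
Round 4 (the defendant proposes): the plaintiff can get 200 next round, worth 0.64 × 200 = 128 now, so the defendant offers 128, keeping 72.
Round 3 (the plaintiff proposes): the defendant can get 72 next round, worth 0.64 × 72 = 46.08 now. The plaintiff offers 46.08 and keeps 200 − 46.08 = 153.92.
Round 2 (the defendant proposes): the plaintiff can get 153.92 next round, worth 0.64 × 153.92 = 98.5088 now; the defendant offers that and keeps 101.4912.
Round 1 (the plaintiff proposes): the defendant can get 101.4912 next round, worth 0.64 × 101.4912 = 64.954368 now; the plaintiff offers that and keeps 135.045632.

64.95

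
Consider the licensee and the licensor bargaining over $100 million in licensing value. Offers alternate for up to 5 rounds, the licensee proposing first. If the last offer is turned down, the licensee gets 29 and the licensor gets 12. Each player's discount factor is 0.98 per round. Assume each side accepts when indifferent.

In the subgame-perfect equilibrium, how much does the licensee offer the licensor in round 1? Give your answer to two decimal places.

Round 5 (the licensee proposes): the licensor gets 12 if talks fail, so the licensee offers 12 and keeps 88.
Round 4 (the licensor proposes): the licensee can get 88 next round, worth 0.98 × 88 = 86.24 now, so the licensor offers 86.24, keeping 13.76.
Round 3 (the licensee proposes): the licensor can get 13.76 next round, worth 0.98 × 13.76 = 13.4848 now. The licensee offers 13.4848 and keeps 100 − 13.4848 = 86.5152.
Round 2 (the licensor proposes): the licensee can get 86.5152 next round, worth 0.98 × 86.5152 = 84.784896 now, so the licensor offers 84.784896, keeping 15.215104.
Round 1 (the licensee proposes): the licensor can get 15.215104 next round, worth 0.98 × 15.215104 = 14.91080192 now; the licensee offers that and keeps 85.08919808.

14.91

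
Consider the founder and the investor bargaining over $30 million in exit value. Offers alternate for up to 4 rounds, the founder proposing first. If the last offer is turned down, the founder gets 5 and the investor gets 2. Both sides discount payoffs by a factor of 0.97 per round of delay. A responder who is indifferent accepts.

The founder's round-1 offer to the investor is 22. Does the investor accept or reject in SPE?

Reject

Work out the investor's continuation value if the offer is rejected.
Round 4 (the investor proposes): the founder gets 5 if talks fail, so the investor offers 5 and keeps 25.
Round 3 (the founder proposes): the investor can get 25 next round, worth 0.97 × 25 = 24.25 now. The founder offers 24.25 and keeps 30 − 24.25 = 5.75.
Round 2 (the investor proposes): the founder can get 5.75 next round, worth 0.97 × 5.75 = 5.5775 now. The investor offers 5.5775 and keeps 30 − 5.5775 = 24.4225.
So by rejecting in round 1, the investor gets 24.4225 next round, worth 0.97 × 24.4225 = 23.689825 now.
Offer 22 < 23.689825, so the investor rejects.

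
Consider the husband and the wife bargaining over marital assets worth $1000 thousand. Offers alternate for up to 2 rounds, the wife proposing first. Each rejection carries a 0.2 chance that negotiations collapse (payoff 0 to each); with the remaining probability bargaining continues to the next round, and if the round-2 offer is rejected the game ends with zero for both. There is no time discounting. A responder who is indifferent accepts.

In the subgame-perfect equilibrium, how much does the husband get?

By backward induction:
Round 2 (the husband proposes): rejection yields 0 for the wife; the husband offers 0 and keeps 1000.
Round 1 (the wife proposes): rejecting gives the husband an expected 0.8 × 1000 = 800, so the wife offers 800, keeping 200.

800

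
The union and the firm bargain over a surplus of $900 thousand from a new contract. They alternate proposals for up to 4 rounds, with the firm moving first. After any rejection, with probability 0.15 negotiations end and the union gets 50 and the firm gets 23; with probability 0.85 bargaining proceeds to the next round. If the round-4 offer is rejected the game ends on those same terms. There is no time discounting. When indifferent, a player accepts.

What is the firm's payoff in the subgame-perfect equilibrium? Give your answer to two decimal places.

236.68

Round 4 (the union proposes): the firm gets 23 if talks fail, so the union offers 23 and keeps 877.
Round 3 (the firm proposes): rejecting gives the union an expected 0.85 × 877 + 0.15 × 50 = 752.95, so the firm offers 752.95, keeping 147.05.
Round 2 (the union proposes): rejecting gives the firm an expected 0.85 × 147.05 + 0.15 × 23 = 128.4425. The union offers 128.4425 and keeps 900 − 128.4425 = 771.5575.
Round 1 (the firm proposes): rejecting gives the union an expected 0.85 × 771.5575 + 0.15 × 50 = 663.323875; the firm offers that and keeps 236.676125.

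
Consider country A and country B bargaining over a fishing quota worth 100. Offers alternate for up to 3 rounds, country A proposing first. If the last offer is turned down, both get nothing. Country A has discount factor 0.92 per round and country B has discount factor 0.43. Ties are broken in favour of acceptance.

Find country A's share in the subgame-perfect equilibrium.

96.56

Round 3 (country A proposes): rejection yields 0 for country B; country A offers 0 and keeps 100.
Round 2 (country B proposes): country A can get 100 next round, worth 0.92 × 100 = 92 now; country B offers that and keeps 8.
Round 1 (country A proposes): country B can get 8 next round, worth 0.43 × 8 = 3.44 now, so country A offers 3.44, keeping 96.56.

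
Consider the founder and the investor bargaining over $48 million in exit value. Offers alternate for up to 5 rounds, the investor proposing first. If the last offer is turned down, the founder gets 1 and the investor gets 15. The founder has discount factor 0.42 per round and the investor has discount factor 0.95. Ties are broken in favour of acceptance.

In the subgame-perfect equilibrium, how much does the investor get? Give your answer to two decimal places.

46.43

By backward induction:
Round 5 (the investor proposes): the founder gets 1 if talks fail, so the investor offers 1 and keeps 47.
Round 4 (the founder proposes): the investor can get 47 next round, worth 0.95 × 47 = 44.65 now, so the founder offers 44.65, keeping 3.35.
Round 3 (the investor proposes): the founder can get 3.35 next round, worth 0.42 × 3.35 = 1.407 now, so the investor offers 1.407, keeping 46.593.
Round 2 (the founder proposes): the investor can get 46.593 next round, worth 0.95 × 46.593 = 44.26335 now. The founder offers 44.26335 and keeps 48 − 44.26335 = 3.73665.
Round 1 (the investor proposes): the founder can get 3.73665 next round, worth 0.42 × 3.73665 = 1.569393 now. The investor offers 1.569393 and keeps 48 − 1.569393 = 46.430607.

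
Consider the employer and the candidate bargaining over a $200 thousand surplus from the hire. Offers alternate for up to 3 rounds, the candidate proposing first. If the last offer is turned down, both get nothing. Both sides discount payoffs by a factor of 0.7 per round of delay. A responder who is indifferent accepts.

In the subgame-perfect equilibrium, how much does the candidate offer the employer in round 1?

Work backward from the last round.
Round 3 (the candidate proposes): the employer will accept anything ≥ 0, so the candidate offers 0 and keeps 200.
Round 2 (the employer proposes): the candidate can get 200 next round, worth 0.7 × 200 = 140 now, so the employer offers 140, keeping 60.
Round 1 (the candidate proposes): the employer can get 60 next round, worth 0.7 × 60 = 42 now; the candidate offers that and keeps 158.

42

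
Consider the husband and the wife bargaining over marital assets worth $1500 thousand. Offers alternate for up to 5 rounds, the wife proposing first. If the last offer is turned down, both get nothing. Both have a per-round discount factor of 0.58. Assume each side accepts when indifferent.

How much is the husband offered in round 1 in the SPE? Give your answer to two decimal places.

Round 5 (the wife proposes): rejection yields 0 for the husband; the wife offers 0 and keeps 1500.
Round 4 (the husband proposes): the wife can get 1500 next round, worth 0.58 × 1500 = 870 now; the husband offers that and keeps 630.
Round 3 (the wife proposes): the husband can get 630 next round, worth 0.58 × 630 = 365.4 now. The wife offers 365.4 and keeps 1500 − 365.4 = 1134.6.
Round 2 (the husband proposes): the wife can get 1134.6 next round, worth 0.58 × 1134.6 = 658.068 now; the husband offers that and keeps 841.932.
Round 1 (the wife proposes): the husband can get 841.932 next round, worth 0.58 × 841.932 = 488.32056 now. The wife offers 488.32056 and keeps 1500 − 488.32056 = 1011.67944.

488.32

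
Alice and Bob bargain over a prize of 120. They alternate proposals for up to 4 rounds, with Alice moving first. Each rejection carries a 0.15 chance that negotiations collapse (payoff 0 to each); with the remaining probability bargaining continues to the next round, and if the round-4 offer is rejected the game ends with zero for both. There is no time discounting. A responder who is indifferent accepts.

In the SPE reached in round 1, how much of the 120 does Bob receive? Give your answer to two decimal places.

Round 4 (Bob proposes): Alice will accept anything ≥ 0, so Bob offers 0 and keeps 120.
Round 3 (Alice proposes): rejecting gives Bob an expected 0.85 × 120 = 102. Alice offers 102 and keeps 120 − 102 = 18.
Round 2 (Bob proposes): rejecting gives Alice an expected 0.85 × 18 = 15.3, so Bob offers 15.3, keeping 104.7.
Round 1 (Alice proposes): rejecting gives Bob an expected 0.85 × 104.7 = 88.995; Alice offers that and keeps 31.005.

89.00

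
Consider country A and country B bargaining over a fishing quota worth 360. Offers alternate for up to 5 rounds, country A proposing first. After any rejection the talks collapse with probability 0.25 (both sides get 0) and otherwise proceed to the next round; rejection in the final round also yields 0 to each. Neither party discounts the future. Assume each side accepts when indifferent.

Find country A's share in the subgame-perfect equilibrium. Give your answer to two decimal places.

Round 5 (country A proposes): country B will accept anything ≥ 0, so country A offers 0 and keeps 360.
Round 4 (country B proposes): rejecting gives country A an expected 0.75 × 360 = 270; country B offers that and keeps 90.
Round 3 (country A proposes): rejecting gives country B an expected 0.75 × 90 = 67.5; country A offers that and keeps 292.5.
Round 2 (country B proposes): rejecting gives country A an expected 0.75 × 292.5 = 219.375, so country B offers 219.375, keeping 140.625.
Round 1 (country A proposes): rejecting gives country B an expected 0.75 × 140.625 = 105.46875, so country A offers 105.46875, keeping 254.53125.

254.53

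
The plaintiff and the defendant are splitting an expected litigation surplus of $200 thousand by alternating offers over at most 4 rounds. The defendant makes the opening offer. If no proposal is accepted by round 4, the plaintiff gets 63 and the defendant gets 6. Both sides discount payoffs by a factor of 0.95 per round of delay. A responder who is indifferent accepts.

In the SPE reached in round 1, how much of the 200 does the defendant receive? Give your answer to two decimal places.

24.17

Round 4 (the plaintiff proposes): the defendant gets 6 if talks fail, so the plaintiff offers 6 and keeps 194.
Round 3 (the defendant proposes): the plaintiff can get 194 next round, worth 0.95 × 194 = 184.3 now; the defendant offers that and keeps 15.7.
Round 2 (the plaintiff proposes): the defendant can get 15.7 next round, worth 0.95 × 15.7 = 14.915 now, so the plaintiff offers 14.915, keeping 185.085.
Round 1 (the defendant proposes): the plaintiff can get 185.085 next round, worth 0.95 × 185.085 = 175.83075 now, so the defendant offers 175.83075, keeping 24.16925.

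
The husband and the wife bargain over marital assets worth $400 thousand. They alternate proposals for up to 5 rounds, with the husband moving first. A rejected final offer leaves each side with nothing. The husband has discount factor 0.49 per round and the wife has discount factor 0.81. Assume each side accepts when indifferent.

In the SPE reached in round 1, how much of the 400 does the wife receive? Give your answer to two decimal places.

Round 5 (the husband proposes): the wife will accept anything ≥ 0, so the husband offers 0 and keeps 400.
Round 4 (the wife proposes): the husband can get 400 next round, worth 0.49 × 400 = 196 now; the wife offers that and keeps 204.
Round 3 (the husband proposes): the wife can get 204 next round, worth 0.81 × 204 = 165.24 now. The husband offers 165.24 and keeps 400 − 165.24 = 234.76.
Round 2 (the wife proposes): the husband can get 234.76 next round, worth 0.49 × 234.76 = 115.0324 now. The wife offers 115.0324 and keeps 400 − 115.0324 = 284.9676.
Round 1 (the husband proposes): the wife can get 284.9676 next round, worth 0.81 × 284.9676 = 230.823756 now. The husband offers 230.823756 and keeps 400 − 230.823756 = 169.176244.

230.82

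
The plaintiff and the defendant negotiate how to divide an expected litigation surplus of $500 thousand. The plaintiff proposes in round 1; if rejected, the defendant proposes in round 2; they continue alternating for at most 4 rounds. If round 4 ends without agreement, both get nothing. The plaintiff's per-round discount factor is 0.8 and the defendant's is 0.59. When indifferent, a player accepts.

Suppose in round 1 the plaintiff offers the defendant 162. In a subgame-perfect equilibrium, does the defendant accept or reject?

Round 4 (the defendant proposes): the plaintiff will accept anything ≥ 0, so the defendant offers 0 and keeps 500.
Round 3 (the plaintiff proposes): the defendant can get 500 next round, worth 0.59 × 500 = 295 now, so the plaintiff offers 295, keeping 205.
Round 2 (the defendant proposes): the plaintiff can get 205 next round, worth 0.8 × 205 = 164 now. The defendant offers 164 and keeps 500 − 164 = 336.
So by rejecting in round 1, the defendant gets 336 next round, worth 0.59 × 336 = 198.24 now.
Offer 162 < 198.24, so the defendant rejects.

Reject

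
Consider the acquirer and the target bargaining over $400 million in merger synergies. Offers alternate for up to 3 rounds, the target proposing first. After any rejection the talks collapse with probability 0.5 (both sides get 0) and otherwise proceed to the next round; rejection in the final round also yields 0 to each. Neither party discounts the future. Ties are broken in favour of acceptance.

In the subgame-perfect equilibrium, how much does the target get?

Round 3 (the target proposes): rejection yields 0 for the acquirer; the target offers 0 and keeps 400.
Round 2 (the acquirer proposes): rejecting gives the target an expected 0.5 × 400 = 200; the acquirer offers that and keeps 200.
Round 1 (the target proposes): rejecting gives the acquirer an expected 0.5 × 200 = 100. The target offers 100 and keeps 400 − 100 = 300.

300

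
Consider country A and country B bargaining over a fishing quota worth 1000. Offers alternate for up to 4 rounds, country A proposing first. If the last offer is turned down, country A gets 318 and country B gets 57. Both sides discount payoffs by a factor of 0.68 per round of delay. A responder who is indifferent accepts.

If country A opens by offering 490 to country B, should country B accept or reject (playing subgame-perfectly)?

Accept

Round 4 (country B proposes): country A gets 318 if talks fail, so country B offers 318 and keeps 682.
Round 3 (country A proposes): country B can get 682 next round, worth 0.68 × 682 = 463.76 now; country A offers that and keeps 536.24.
Round 2 (country B proposes): country A can get 536.24 next round, worth 0.68 × 536.24 = 364.6432 now. Country B offers 364.6432 and keeps 1000 − 364.6432 = 635.3568.
So by rejecting in round 1, country B gets 635.3568 next round, worth 0.68 × 635.3568 = 432.042624 now.
Offer 490 ≥ 432.042624, so country B accepts.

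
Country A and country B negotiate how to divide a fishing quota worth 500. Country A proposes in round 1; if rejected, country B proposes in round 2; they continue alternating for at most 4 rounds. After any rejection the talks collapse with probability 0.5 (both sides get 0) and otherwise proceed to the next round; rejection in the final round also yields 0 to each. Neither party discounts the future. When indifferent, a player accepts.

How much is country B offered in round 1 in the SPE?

By backward induction:
Round 4 (country B proposes): country A will accept anything ≥ 0, so country B offers 0 and keeps 500.
Round 3 (country A proposes): rejecting gives country B an expected 0.5 × 500 = 250, so country A offers 250, keeping 250.
Round 2 (country B proposes): rejecting gives country A an expected 0.5 × 250 = 125. Country B offers 125 and keeps 500 − 125 = 375.
Round 1 (country A proposes): rejecting gives country B an expected 0.5 × 375 = 187.5, so country A offers 187.5, keeping 312.5.

187.5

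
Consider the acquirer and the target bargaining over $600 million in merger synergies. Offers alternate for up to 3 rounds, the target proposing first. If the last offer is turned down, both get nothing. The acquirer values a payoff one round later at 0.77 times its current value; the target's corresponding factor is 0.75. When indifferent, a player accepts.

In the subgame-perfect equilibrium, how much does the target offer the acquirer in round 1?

115.5

Work backward from the last round.
Round 3 (the target proposes): the acquirer will accept anything ≥ 0, so the target offers 0 and keeps 600.
Round 2 (the acquirer proposes): the target can get 600 next round, worth 0.75 × 600 = 450 now. The acquirer offers 450 and keeps 600 − 450 = 150.
Round 1 (the target proposes): the acquirer can get 150 next round, worth 0.77 × 150 = 115.5 now; the target offers that and keeps 484.5.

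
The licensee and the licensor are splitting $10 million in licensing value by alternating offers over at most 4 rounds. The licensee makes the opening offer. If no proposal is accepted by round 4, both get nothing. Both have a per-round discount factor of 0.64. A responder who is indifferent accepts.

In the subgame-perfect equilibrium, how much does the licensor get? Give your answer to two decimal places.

4.93

Round 4 (the licensor proposes): rejection yields 0 for the licensee; the licensor offers 0 and keeps 10.
Round 3 (the licensee proposes): the licensor can get 10 next round, worth 0.64 × 10 = 6.4 now, so the licensee offers 6.4, keeping 3.6.
Round 2 (the licensor proposes): the licensee can get 3.6 next round, worth 0.64 × 3.6 = 2.304 now; the licensor offers that and keeps 7.696.
Round 1 (the licensee proposes): the licensor can get 7.696 next round, worth 0.64 × 7.696 = 4.92544 now. The licensee offers 4.92544 and keeps 10 − 4.92544 = 5.07456.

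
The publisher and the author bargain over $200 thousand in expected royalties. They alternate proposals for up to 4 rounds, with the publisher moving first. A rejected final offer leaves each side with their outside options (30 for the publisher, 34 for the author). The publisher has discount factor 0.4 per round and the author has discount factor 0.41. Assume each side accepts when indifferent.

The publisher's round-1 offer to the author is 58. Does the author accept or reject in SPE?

Work out the author's continuation value if the offer is rejected.
Round 4 (the author proposes): the publisher gets 30 if talks fail, so the author offers 30 and keeps 170.
Round 3 (the publisher proposes): the author can get 170 next round, worth 0.41 × 170 = 69.7 now. The publisher offers 69.7 and keeps 200 − 69.7 = 130.3.
Round 2 (the author proposes): the publisher can get 130.3 next round, worth 0.4 × 130.3 = 52.12 now; the author offers that and keeps 147.88.
So by rejecting in round 1, the author gets 147.88 next round, worth 0.41 × 147.88 = 60.6308 now.
Offer 58 < 60.6308, so the author rejects.

Reject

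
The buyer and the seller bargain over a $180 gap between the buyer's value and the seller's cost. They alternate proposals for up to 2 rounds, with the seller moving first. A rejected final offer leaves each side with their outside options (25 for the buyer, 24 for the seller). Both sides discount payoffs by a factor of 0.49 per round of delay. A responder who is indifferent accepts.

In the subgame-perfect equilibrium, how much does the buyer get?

Round 2 (the buyer proposes): the seller gets 24 if talks fail, so the buyer offers 24 and keeps 156.
Round 1 (the seller proposes): the buyer can get 156 next round, worth 0.49 × 156 = 76.44 now; the seller offers that and keeps 103.56.

76.44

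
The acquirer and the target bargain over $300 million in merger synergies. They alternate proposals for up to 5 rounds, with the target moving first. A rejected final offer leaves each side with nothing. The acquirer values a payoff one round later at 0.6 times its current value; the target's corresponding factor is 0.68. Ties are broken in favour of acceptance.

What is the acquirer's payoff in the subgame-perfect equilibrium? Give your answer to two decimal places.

81.10

Solve by backward induction from round 5.
Round 5 (the target proposes): the acquirer will accept anything ≥ 0, so the target offers 0 and keeps 300.
Round 4 (the acquirer proposes): the target can get 300 next round, worth 0.68 × 300 = 204 now; the acquirer offers that and keeps 96.
Round 3 (the target proposes): the acquirer can get 96 next round, worth 0.6 × 96 = 57.6 now. The target offers 57.6 and keeps 300 − 57.6 = 242.4.
Round 2 (the acquirer proposes): the target can get 242.4 next round, worth 0.68 × 242.4 = 164.832 now; the acquirer offers that and keeps 135.168.
Round 1 (the target proposes): the acquirer can get 135.168 next round, worth 0.6 × 135.168 = 81.1008 now, so the target offers 81.1008, keeping 218.8992.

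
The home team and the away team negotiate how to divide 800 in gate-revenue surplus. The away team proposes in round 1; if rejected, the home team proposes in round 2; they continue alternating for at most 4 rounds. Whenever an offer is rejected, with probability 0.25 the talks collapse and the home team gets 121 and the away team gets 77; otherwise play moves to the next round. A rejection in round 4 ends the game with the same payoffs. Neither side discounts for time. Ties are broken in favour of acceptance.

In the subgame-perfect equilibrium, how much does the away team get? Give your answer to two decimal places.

Round 4 (the home team proposes): the away team gets 77 if talks fail, so the home team offers 77 and keeps 723.
Round 3 (the away team proposes): rejecting gives the home team an expected 0.75 × 723 + 0.25 × 121 = 572.5, so the away team offers 572.5, keeping 227.5.
Round 2 (the home team proposes): rejecting gives the away team an expected 0.75 × 227.5 + 0.25 × 77 = 189.875; the home team offers that and keeps 610.125.
Round 1 (the away team proposes): rejecting gives the home team an expected 0.75 × 610.125 + 0.25 × 121 = 487.84375, so the away team offers 487.84375, keeping 312.15625.

312.16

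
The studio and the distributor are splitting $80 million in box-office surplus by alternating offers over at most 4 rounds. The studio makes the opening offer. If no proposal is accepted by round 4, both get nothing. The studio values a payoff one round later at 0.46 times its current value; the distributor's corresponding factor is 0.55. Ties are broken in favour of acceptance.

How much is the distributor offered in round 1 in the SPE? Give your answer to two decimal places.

34.89

Solve by backward induction from round 4.
Round 4 (the distributor proposes): rejection yields 0 for the studio; the distributor offers 0 and keeps 80.
Round 3 (the studio proposes): the distributor can get 80 next round, worth 0.55 × 80 = 44 now, so the studio offers 44, keeping 36.
Round 2 (the distributor proposes): the studio can get 36 next round, worth 0.46 × 36 = 16.56 now, so the distributor offers 16.56, keeping 63.44.
Round 1 (the studio proposes): the distributor can get 63.44 next round, worth 0.55 × 63.44 = 34.892 now. The studio offers 34.892 and keeps 80 − 34.892 = 45.108.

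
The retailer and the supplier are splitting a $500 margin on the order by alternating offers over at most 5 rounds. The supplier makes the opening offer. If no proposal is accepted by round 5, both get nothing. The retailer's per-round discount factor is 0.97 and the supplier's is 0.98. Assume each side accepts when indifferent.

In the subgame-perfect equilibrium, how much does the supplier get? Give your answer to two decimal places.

481.08

By backward induction:
Round 5 (the supplier proposes): the retailer will accept anything ≥ 0, so the supplier offers 0 and keeps 500.
Round 4 (the retailer proposes): the supplier can get 500 next round, worth 0.98 × 500 = 490 now. The retailer offers 490 and keeps 500 − 490 = 10.
Round 3 (the supplier proposes): the retailer can get 10 next round, worth 0.97 × 10 = 9.7 now, so the supplier offers 9.7, keeping 490.3.
Round 2 (the retailer proposes): the supplier can get 490.3 next round, worth 0.98 × 490.3 = 480.494 now; the retailer offers that and keeps 19.506.
Round 1 (the supplier proposes): the retailer can get 19.506 next round, worth 0.97 × 19.506 = 18.92082 now; the supplier offers that and keeps 481.07918.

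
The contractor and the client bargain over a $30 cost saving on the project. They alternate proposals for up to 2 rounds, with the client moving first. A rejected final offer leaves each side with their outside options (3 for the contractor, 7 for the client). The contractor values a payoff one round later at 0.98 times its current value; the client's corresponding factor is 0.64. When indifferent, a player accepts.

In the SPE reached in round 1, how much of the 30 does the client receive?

Round 2 (the contractor proposes): the client gets 7 if talks fail, so the contractor offers 7 and keeps 23.
Round 1 (the client proposes): the contractor can get 23 next round, worth 0.98 × 23 = 22.54 now; the client offers that and keeps 7.46.

7.46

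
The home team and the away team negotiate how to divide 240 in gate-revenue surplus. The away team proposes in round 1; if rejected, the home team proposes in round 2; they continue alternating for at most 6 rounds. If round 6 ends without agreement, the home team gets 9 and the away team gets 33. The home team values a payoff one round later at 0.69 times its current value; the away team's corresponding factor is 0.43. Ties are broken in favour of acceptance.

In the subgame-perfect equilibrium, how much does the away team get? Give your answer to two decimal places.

105.03

Work backward from the last round.
Round 6 (the home team proposes): the away team gets 33 if talks fail, so the home team offers 33 and keeps 207.
Round 5 (the away team proposes): the home team can get 207 next round, worth 0.69 × 207 = 142.83 now; the away team offers that and keeps 97.17.
Round 4 (the home team proposes): the away team can get 97.17 next round, worth 0.43 × 97.17 = 41.7831 now, so the home team offers 41.7831, keeping 198.2169.
Round 3 (the away team proposes): the home team can get 198.2169 next round, worth 0.69 × 198.2169 = 136.769661 now. The away team offers 136.769661 and keeps 240 − 136.769661 = 103.230339.
Round 2 (the home team proposes): the away team can get 103.230339 next round, worth 0.43 × 103.230339 = 44.38904577 now, so the home team offers 44.38904577, keeping 195.61095423.
Round 1 (the away team proposes): the home team can get 195.61095423 next round, worth 0.69 × 195.61095423 = 134.9715584187 now. The away team offers 134.9715584187 and keeps 240 − 134.9715584187 = 105.0284415813.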